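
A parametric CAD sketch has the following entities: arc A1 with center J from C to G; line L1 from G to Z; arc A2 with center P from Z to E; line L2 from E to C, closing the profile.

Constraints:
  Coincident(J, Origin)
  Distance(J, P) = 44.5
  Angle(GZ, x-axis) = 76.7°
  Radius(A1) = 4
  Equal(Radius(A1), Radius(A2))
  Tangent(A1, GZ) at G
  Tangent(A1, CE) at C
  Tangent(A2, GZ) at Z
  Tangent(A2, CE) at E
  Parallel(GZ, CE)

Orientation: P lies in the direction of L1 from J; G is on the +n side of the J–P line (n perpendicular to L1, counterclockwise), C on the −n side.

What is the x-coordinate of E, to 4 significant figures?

14.13

The slot axis is L1's direction at 76.7°, so u = (cos 76.7°, sin 76.7°) = (0.2300, 0.9732) and n = (−sin 76.7°, cos 76.7°) = (-0.9732, 0.2300). J is at the origin and P lies 44.5 along u from J, so P = 44.5·u = (10.24, 43.31). Tangency of A1 to both parallel lines with radius 4.0 puts G and C at J ± 4.0·n: G = (-3.893, 0.9202), C = (3.893, -0.9202). Equal radii place Z and E the same way about P: Z = P + 4.0·n = (6.344, 44.23), E = P − 4.0·n = (14.13, 42.39). So E.x = 14.13.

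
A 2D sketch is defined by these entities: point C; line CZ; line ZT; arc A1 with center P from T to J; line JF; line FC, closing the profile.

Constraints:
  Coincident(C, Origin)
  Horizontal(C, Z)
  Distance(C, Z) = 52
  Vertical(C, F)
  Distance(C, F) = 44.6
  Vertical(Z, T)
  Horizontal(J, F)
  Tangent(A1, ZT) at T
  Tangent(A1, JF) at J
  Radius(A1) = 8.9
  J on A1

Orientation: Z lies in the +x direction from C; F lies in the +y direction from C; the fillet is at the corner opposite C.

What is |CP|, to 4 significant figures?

55.97

C is at the origin; C and Z share the same y with |CZ| = 52.0 and Z on the +x side, so Z = (52.00, 0.000). C and F share the same x with |CF| = 44.6 and F on the +y side, so F = (0.000, 44.60). The virtual corner opposite C is at (52.00, 44.60). A1 meets ZT tangentially, so PT is at right angles to ZT and tangency of A1 to JF means the radius PJ is perpendicular to JF, with radius 8.9, so the center P sits 8.9 in from both sides at P = (43.10, 35.70). Then |CP| = |P − C| = 55.97.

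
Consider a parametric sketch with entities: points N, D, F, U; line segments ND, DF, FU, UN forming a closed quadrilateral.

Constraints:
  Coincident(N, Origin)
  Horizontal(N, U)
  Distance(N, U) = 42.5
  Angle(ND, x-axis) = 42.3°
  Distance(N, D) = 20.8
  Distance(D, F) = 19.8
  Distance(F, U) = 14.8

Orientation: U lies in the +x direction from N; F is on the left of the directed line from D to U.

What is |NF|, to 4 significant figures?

37.42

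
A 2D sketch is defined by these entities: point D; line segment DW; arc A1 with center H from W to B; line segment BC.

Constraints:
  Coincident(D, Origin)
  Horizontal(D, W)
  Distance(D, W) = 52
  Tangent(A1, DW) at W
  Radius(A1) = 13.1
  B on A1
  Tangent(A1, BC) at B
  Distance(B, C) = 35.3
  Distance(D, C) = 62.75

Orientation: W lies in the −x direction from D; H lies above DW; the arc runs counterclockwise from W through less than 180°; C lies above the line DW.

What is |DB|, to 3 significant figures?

41.1

Checks: D = (0.00, 0.00) ✓; |HB| = 13.10 ✓; ∠(HB, BC) = 90.00° ✓; |BC| = 35.30 ✓; |DC| = 62.75 ✓.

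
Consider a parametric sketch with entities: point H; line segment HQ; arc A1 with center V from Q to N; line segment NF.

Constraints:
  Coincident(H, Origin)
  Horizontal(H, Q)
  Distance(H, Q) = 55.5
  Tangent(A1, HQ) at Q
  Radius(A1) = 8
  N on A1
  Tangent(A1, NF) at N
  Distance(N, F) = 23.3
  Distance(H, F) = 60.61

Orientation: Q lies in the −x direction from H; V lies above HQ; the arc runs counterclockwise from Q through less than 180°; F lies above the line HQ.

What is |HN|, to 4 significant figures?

48.50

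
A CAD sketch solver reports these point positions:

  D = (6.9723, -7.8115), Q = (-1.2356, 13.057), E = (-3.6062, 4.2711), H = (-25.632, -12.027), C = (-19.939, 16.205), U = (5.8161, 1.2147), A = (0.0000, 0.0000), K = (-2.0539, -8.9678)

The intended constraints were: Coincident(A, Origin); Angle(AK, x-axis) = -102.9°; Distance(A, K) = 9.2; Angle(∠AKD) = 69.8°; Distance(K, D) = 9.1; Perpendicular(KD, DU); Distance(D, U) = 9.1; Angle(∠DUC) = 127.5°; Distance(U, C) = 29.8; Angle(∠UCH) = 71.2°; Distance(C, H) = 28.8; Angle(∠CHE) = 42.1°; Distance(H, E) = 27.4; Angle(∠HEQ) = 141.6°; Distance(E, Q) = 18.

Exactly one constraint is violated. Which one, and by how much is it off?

Distance(E, Q) = 18 — off by 8.90.

A = (0.00, 0.00) ✓; AK at -102.9° ✓; |AK| = 9.200 ✓; ∠AKD = 69.80° ✓; |KD| = 9.100 ✓; ∠(KD, DU) = 90.00° ✓; |DU| = 9.100 ✓; ∠DUC = 127.5° ✓; |UC| = 29.80 ✓; ∠UCH = 71.20° ✓; |CH| = 28.80 ✓; ∠CHE = 42.10° ✓; |HE| = 27.40 ✓; ∠HEQ = 141.6° ✓; |EQ| = 9.100 ✗.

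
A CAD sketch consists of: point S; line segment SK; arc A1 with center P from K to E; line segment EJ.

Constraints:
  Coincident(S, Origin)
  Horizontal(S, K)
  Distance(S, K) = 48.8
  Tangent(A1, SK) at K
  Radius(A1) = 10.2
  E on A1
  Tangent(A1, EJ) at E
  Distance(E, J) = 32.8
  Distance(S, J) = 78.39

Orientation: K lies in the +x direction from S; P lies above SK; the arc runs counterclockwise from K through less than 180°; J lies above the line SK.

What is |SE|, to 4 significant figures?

58.98

Checks: |PE| = 10.20 ✓; ∠(PE, EJ) = 90.00° ✓; |EJ| = 32.80 ✓; |SJ| = 78.39 ✓.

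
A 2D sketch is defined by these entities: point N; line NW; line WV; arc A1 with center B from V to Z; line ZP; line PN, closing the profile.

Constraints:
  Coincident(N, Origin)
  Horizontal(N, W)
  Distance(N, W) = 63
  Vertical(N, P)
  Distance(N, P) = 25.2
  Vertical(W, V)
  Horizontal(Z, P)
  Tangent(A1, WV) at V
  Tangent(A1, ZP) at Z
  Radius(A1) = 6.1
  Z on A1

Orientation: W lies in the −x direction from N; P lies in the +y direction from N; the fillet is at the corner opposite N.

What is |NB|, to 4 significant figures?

60.02

N is at the origin; NW is horizontal with |NW| = 63.0 and W on the −x side, so W = (-63.00, 0.000). NP is vertical with |NP| = 25.2 and P on the +y side, so P = (0.000, 25.20). The virtual corner opposite N is at (-63.00, 25.20). The tangent condition forces BV to be normal to WV and the tangent condition forces BZ to be normal to ZP, with radius 6.1, so the center B sits 6.1 in from both sides at B = (-56.90, 19.10). Then |NB| = |B − N| = 60.02.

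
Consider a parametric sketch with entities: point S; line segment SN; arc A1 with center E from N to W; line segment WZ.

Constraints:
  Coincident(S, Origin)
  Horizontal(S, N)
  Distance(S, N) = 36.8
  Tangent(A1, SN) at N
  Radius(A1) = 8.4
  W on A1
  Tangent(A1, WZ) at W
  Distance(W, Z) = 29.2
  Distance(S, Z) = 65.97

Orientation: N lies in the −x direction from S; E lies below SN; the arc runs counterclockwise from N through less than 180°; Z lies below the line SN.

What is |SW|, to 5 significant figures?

44.102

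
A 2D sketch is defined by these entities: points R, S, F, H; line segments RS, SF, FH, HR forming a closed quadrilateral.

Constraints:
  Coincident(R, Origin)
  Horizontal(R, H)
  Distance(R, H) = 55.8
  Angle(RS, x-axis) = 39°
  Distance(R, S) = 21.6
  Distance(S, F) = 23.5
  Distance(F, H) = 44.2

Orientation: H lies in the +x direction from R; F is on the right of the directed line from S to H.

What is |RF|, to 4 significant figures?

15.84

R is at the origin; RH is horizontal with |RH| = 55.8 and H in +x, so H = (55.8, 0). RS runs at 39.0° with |RS| = 21.6, so S = (16.79, 13.59). F is determined by |SF| = 23.5 and |FH| = 44.2 together: it lies at the intersection of circle(S, 23.5) and circle(H, 44.2). With |SH| = 41.31, the foot of the radical line on SH is 3.697 from S and the perpendicular offset is √(23.5² − 3.697²) = 23.21. Taking the right-of-SH solution: F = (12.64, -9.538).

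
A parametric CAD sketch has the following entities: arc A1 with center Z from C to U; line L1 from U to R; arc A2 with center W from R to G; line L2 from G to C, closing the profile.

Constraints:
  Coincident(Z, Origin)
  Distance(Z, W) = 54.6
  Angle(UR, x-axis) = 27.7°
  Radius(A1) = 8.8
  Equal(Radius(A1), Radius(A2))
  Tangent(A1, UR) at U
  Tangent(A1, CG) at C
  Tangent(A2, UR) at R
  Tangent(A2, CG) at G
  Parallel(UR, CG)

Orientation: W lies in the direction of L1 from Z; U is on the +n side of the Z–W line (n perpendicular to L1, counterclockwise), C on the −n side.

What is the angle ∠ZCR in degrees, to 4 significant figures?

72.13°

The slot axis is L1's direction at 27.7°, so u = (cos 27.7°, sin 27.7°) = (0.8854, 0.4648) and n = (−sin 27.7°, cos 27.7°) = (-0.4648, 0.8854). Z is at the origin and W lies 54.6 along u from Z, so W = 54.6·u = (48.34, 25.38). Tangency of A1 to both parallel lines with radius 8.8 puts U and C at Z ± 8.8·n: U = (-4.091, 7.791), C = (4.091, -7.791). Equal radii place R and G the same way about W: R = W + 8.8·n = (44.25, 33.17), G = W − 8.8·n = (52.43, 17.59). Then cos ∠ZCR = CZ·CR / (|CZ||CR|), giving 72.13°.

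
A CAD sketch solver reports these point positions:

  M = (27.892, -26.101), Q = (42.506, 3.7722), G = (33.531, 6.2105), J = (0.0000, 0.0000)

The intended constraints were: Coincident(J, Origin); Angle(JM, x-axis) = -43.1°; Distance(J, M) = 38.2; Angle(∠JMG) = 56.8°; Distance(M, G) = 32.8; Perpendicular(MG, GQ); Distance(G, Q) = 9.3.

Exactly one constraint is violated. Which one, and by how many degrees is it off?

Perpendicular(MG, GQ) — off by 5.30°.

J = (0.00, 0.00) ✓; JM at -43.10° ✓; |JM| = 38.20 ✓; ∠JMG = 56.80° ✓; |MG| = 32.80 ✓; ∠(MG, GQ) = 95.30° ✗; |GQ| = 9.300 ✓.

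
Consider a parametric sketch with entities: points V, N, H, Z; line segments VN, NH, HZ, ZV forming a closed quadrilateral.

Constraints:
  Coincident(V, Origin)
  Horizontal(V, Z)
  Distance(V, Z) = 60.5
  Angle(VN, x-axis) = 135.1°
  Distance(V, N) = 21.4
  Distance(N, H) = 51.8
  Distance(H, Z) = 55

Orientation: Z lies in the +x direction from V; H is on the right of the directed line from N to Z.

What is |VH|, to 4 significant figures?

31.16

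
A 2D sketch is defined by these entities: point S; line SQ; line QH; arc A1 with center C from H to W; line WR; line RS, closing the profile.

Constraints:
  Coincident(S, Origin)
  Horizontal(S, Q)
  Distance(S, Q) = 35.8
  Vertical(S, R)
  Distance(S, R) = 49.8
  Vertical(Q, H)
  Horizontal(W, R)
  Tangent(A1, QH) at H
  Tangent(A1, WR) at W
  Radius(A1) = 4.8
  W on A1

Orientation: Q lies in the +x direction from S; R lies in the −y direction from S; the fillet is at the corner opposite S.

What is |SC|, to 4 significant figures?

54.64

S is at the origin; SQ is horizontal with |SQ| = 35.8 and Q on the +x side, so Q = (35.80, 0.000). S and R share the same x with |SR| = 49.8 and R on the −y side, so R = (0.000, -49.80). The virtual corner opposite S is at (35.80, -49.80). Since A1 is tangent to QH there, CH ⟂ QH and A1 meets WR tangentially, so CW is at right angles to WR, with radius 4.8, so the center C sits 4.8 in from both sides at C = (31.00, -45.00). Then |SC| = |C − S| = 54.64.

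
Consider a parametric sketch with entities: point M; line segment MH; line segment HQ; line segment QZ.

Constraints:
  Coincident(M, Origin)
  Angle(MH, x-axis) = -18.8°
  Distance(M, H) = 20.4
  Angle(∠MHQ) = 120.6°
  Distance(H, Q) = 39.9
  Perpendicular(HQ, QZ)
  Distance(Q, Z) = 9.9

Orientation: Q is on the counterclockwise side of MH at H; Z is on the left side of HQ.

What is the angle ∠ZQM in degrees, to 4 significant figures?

70.75°

M is at the origin; MH runs at -18.8° with length 20.4, so H = 20.4·(cos -18.8°, sin -18.8°) = (19.31, -6.574). ∠MHQ = 120.6°, so HQ runs at -18.8° + (180° − 120.6°) = 40.60° from the x-axis; with |HQ| = 39.9, Q = H + 39.9·(cos 40.60°, sin 40.60°) = (49.61, 19.39). The perpendicularity gives QZ at right angles to HQ; with |QZ| = 9.9 on the left of HQ, Z = Q + 9.9·(-0.6508, 0.7593) = (43.16, 26.91). Then cos ∠ZQM = QZ·QM / (|QZ||QM|), giving 70.75°.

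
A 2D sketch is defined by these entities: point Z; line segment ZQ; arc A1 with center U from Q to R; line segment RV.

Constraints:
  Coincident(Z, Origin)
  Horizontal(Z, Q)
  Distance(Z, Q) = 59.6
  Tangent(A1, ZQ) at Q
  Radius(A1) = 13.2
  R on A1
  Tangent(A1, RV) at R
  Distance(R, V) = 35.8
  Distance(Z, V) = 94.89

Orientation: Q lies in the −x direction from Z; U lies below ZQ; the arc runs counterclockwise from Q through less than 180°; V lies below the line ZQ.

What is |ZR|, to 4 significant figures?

72.27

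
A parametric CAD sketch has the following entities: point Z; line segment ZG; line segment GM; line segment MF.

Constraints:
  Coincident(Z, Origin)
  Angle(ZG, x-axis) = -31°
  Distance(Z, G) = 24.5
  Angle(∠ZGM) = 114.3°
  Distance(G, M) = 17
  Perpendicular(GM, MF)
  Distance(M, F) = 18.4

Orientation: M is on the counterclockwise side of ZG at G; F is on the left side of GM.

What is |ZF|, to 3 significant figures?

27.4

Z is at the origin; ZG runs at -31.0° with length 24.5, so G = 24.5·(cos -31.0°, sin -31.0°) = (21.0, -12.6). ∠ZGM = 114.3°, so GM runs at -31.0° + (180° − 114.3°) = 34.7° from the x-axis; with |GM| = 17.0, M = G + 17.0·(cos 34.7°, sin 34.7°) = (35.0, -2.94). GM ⟂ MF; with |MF| = 18.4 on the left of GM, F = M + 18.4·(-0.569, 0.822) = (24.5, 12.2). Then |ZF| = |F − Z| = 27.4.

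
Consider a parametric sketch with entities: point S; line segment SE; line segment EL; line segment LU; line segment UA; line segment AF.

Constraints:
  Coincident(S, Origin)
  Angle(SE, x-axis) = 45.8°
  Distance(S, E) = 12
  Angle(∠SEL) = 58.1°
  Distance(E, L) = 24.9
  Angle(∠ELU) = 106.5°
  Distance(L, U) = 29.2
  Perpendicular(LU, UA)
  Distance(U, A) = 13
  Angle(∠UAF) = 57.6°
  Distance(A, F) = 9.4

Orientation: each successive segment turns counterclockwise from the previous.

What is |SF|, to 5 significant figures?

21.048

S is at the origin; SE runs at 45.8° with length 12.0, so E = (8.3660, 8.6029). ∠SEL = 58.1° gives EL at 167.70° from the x-axis; with |EL| = 24.9, L = (-15.962, 13.907). ∠ELU = 106.5° gives LU at -118.80° from the x-axis; with |LU| = 29.2, U = (-30.030, -11.681). The perpendicularity gives UA at right angles to LU, so UA runs at -28.800°; with |UA| = 13.0, A = (-18.638, -17.944). ∠UAF = 57.6° gives AF at 93.600° from the x-axis; with |AF| = 9.4, F = (-19.228, -8.5621). Then |SF| = |F − S| = 21.048.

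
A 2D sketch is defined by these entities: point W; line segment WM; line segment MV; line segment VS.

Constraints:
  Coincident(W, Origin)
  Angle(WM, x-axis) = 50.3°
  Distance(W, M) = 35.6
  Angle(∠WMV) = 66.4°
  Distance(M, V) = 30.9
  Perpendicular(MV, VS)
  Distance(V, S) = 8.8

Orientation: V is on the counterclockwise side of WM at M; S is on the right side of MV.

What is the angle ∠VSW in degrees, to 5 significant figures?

21.895°

W is at the origin; WM runs at 50.3° with length 35.6, so M = 35.6·(cos 50.3°, sin 50.3°) = (22.740, 27.391). ∠WMV = 66.4°, so MV runs at 50.3° + (180° − 66.4°) = 163.90° from the x-axis; with |MV| = 30.9, V = M + 30.9·(cos 163.90°, sin 163.90°) = (-6.9479, 35.960). MV is perpendicular to VS; with |VS| = 8.8 on the right of MV, S = V + 8.8·(0.27731, 0.96078) = (-4.5076, 44.415). Then cos ∠VSW = SV·SW / (|SV||SW|), giving 21.895°.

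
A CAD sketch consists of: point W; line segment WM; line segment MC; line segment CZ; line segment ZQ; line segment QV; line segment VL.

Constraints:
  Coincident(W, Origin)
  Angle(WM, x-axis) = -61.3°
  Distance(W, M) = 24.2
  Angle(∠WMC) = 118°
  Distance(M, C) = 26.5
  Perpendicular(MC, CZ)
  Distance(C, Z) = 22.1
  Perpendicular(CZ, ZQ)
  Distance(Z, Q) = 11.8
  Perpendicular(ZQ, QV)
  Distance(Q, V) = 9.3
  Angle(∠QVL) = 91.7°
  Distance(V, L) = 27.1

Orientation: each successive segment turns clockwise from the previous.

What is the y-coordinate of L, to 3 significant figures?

-49.6

W is at the origin; WM runs at -61.3° with length 24.2, so M = (11.6, -21.2). ∠WMC = 118.0° gives MC at -123° from the x-axis; with |MC| = 26.5, C = (-2.93, -43.4). MC ⟂ CZ, so CZ runs at 147°; with |CZ| = 22.1, Z = (-21.4, -31.2). CZ ⟂ ZQ, so ZQ runs at 56.7°; with |ZQ| = 11.8, Q = (-14.9, -21.4). The perpendicularity gives QV at right angles to ZQ, so QV runs at -33.3°; with |QV| = 9.3, V = (-7.15, -26.5). ∠QVL = 91.7° gives VL at -122° from the x-axis; with |VL| = 27.1, L = (-21.3, -49.6). So L.y = -49.6.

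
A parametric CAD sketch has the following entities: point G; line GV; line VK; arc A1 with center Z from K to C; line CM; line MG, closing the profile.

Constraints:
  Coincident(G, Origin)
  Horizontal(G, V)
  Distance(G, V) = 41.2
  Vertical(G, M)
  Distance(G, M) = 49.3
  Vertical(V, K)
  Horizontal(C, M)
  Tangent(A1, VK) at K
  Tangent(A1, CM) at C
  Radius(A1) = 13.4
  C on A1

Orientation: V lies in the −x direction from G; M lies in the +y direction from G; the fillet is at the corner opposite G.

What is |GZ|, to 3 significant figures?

45.4

G and M share the same x with |GM| = 49.3 and M on the +y side, so M = (0.00, 49.3). The virtual corner opposite G is at (-41.2, 49.3). A1 meets VK tangentially, so ZK is at right angles to VK and tangency of A1 to CM means the radius ZC is perpendicular to CM, with radius 13.4, so the center Z sits 13.4 in from both sides at Z = (-27.8, 35.9). Then |GZ| = |Z − G| = 45.4.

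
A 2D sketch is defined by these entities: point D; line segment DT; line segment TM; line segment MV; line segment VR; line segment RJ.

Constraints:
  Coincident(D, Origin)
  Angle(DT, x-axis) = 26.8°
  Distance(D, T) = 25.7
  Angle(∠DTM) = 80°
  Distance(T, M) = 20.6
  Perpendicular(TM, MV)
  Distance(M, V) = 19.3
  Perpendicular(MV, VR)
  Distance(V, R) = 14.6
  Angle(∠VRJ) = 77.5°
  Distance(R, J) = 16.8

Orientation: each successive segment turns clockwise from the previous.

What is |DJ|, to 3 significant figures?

23.0

D is at the origin; DT runs at 26.8° with length 25.7, so T = (22.9, 11.6). ∠DTM = 80.0° gives TM at -73.2° from the x-axis; with |TM| = 20.6, M = (28.9, -8.13). The perpendicularity gives MV at right angles to TM, so MV runs at -163°; with |MV| = 19.3, V = (10.4, -13.7). MV ⟂ VR, so VR runs at 107°; with |VR| = 14.6, R = (6.20, 0.265). ∠VRJ = 77.5° gives RJ at 4.30° from the x-axis; with |RJ| = 16.8, J = (23.0, 1.52). Then |DJ| = |J − D| = 23.0.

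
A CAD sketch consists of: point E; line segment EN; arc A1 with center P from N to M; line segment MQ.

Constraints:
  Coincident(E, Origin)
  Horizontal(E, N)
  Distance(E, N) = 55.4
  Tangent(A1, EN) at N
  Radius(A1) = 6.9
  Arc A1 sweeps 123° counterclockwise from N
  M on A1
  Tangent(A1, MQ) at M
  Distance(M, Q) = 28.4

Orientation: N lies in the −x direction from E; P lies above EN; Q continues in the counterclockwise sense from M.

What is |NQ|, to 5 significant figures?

35.810

E is at the origin; E and N share the same y with |EN| = 55.4 and N on the −x side, so N = (-55.400, 0.0000). The tangent condition forces PN to be normal to EN, so P = N + (0, 6.9) = (-55.400, 6.9000). On A1, N sits at bearing -90° from P; a 123° counterclockwise sweep puts M at bearing 33°, so M = P + 6.9·(cos 33°, sin 33°) = (-49.613, 10.658). A1 meets MQ tangentially, so PM is at right angles to MQ, so MQ runs along (−sin 33°, cos 33°); with |MQ| = 28.4, Q = (-65.081, 34.476). Then |NQ| = |Q − N| = 35.810.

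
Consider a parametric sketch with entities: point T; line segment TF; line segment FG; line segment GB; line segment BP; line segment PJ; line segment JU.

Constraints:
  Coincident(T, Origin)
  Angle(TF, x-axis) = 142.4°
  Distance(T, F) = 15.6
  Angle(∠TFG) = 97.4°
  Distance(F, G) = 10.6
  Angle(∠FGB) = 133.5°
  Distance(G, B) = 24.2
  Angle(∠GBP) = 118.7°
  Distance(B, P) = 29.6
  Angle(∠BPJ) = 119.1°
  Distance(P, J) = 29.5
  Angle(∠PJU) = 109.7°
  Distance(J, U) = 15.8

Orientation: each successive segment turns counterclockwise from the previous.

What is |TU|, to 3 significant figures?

28.1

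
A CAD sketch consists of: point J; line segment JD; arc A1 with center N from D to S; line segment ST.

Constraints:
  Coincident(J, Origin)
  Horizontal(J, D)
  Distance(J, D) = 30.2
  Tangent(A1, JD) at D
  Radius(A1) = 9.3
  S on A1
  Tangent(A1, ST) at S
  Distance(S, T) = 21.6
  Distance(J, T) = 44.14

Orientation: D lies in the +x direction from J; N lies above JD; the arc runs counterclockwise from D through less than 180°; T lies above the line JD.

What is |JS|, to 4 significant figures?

40.83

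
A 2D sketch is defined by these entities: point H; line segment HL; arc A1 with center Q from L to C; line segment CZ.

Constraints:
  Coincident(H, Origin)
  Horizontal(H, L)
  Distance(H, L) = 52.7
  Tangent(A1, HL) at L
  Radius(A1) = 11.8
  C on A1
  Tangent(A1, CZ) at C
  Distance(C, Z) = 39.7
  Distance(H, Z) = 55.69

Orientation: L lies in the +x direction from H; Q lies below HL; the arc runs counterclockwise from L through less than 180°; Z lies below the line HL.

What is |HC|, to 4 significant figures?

42.23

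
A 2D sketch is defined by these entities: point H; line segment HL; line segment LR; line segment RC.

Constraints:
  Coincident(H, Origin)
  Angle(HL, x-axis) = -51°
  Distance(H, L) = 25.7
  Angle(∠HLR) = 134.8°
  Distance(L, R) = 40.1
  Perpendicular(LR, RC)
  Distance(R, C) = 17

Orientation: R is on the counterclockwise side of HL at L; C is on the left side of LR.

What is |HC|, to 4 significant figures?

58.22

∠HLR = 134.8°, so LR runs at -51.0° + (180° − 134.8°) = -5.800° from the x-axis; with |LR| = 40.1, R = L + 40.1·(cos -5.800°, sin -5.800°) = (56.07, -24.03). The perpendicularity gives RC at right angles to LR; with |RC| = 17.0 on the left of LR, C = R + 17.0·(0.1011, 0.9949) = (57.79, -7.112). Then |HC| = |C − H| = 58.22.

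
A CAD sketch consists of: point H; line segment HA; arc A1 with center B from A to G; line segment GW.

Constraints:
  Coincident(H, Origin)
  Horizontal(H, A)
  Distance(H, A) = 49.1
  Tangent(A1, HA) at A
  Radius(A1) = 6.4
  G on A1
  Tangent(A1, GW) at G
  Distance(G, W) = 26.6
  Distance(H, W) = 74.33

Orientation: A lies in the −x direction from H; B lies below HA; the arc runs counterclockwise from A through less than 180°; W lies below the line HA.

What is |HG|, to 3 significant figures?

54.2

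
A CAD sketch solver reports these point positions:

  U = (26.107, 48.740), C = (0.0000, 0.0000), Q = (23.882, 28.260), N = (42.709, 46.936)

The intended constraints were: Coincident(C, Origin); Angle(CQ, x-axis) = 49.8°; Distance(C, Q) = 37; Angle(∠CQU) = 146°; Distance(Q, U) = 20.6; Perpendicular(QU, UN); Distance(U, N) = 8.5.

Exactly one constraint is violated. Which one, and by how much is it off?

Distance(U, N) = 8.5 — off by 8.20.

C = (0.00, 0.00) ✓; CQ at 49.80° ✓; |CQ| = 37.00 ✓; ∠CQU = 146.0° ✓; |QU| = 20.60 ✓; ∠(QU, UN) = 90.00° ✓; |UN| = 16.70 ✗.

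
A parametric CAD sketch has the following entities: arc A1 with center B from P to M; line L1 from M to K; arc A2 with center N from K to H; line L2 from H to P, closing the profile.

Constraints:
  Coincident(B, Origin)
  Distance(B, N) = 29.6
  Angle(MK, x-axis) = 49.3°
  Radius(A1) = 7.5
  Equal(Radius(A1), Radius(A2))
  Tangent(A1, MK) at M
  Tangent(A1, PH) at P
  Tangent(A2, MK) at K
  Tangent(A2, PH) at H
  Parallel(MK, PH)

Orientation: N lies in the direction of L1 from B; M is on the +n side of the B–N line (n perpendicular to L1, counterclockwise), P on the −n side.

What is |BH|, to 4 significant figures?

30.54

The slot axis is L1's direction at 49.3°, so u = (cos 49.3°, sin 49.3°) = (0.6521, 0.7581) and n = (−sin 49.3°, cos 49.3°) = (-0.7581, 0.6521). B is at the origin and N lies 29.6 along u from B, so N = 29.6·u = (19.30, 22.44). Tangency of A1 to both parallel lines with radius 7.5 puts M and P at B ± 7.5·n: M = (-5.686, 4.891), P = (5.686, -4.891). Equal radii place K and H the same way about N: K = N + 7.5·n = (13.62, 27.33), H = N − 7.5·n = (24.99, 17.55). Then |BH| = |H − B| = 30.54.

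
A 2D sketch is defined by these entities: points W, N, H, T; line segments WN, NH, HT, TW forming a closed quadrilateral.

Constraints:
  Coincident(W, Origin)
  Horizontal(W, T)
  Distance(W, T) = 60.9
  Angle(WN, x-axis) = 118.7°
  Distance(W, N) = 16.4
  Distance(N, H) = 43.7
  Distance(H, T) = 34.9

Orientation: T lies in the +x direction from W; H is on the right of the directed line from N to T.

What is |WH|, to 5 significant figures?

29.823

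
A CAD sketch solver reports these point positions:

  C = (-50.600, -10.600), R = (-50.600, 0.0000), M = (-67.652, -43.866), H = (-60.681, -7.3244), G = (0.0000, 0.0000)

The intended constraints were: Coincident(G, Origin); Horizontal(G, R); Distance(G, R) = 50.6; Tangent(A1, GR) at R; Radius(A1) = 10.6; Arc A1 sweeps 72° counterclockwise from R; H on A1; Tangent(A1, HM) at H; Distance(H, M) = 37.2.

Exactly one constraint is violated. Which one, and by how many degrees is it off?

Tangent(A1, HM) at H — off by 7.20°.

G = (0.00, 0.00) ✓; G.y = 0.00, R.y = 0.00 ✓; |GR| = 50.60 ✓; ∠(CR, RG) = 90.00° ✓; |CR| = 10.60 ✓; bearing(C→H) − bearing(C→R) = 72.00° ✓; |CH| = 10.60 ✓; ∠(CH, HM) = 82.80° ✗; |HM| = 37.20 ✓.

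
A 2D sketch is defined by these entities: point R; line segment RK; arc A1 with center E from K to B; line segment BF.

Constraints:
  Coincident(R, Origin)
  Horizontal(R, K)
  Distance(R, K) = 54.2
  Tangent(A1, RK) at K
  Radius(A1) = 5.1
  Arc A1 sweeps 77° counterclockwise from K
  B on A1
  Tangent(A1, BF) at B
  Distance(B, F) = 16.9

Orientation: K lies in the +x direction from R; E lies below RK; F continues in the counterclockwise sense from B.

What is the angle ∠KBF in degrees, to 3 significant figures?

142°

R is at the origin; R and K share the same y with |RK| = 54.2 and K on the +x side, so K = (54.2, 0.00). The tangent condition forces EK to be normal to RK, so E = K + (0, -5.1) = (54.2, -5.10). On A1, K sits at bearing 90° from E; a 77° counterclockwise sweep puts B at bearing 167°, so B = E + 5.1·(cos 167°, sin 167°) = (49.2, -3.95). Since A1 is tangent to BF there, EB ⟂ BF, so BF runs along (−sin 167°, cos 167°); with |BF| = 16.9, F = (45.4, -20.4). Then cos ∠KBF = BK·BF / (|BK||BF|), giving 142°.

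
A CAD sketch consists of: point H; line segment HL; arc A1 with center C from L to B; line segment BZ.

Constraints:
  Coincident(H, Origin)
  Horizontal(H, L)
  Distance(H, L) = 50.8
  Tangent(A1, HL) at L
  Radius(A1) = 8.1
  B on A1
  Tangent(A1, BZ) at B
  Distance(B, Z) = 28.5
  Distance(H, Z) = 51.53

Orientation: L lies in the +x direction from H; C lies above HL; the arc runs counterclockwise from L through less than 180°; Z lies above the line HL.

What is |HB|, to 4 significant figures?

58.44

Checks: |CB| = 8.100 ✓; ∠(CB, BZ) = 90.00° ✓; |BZ| = 28.50 ✓; |HZ| = 51.53 ✓.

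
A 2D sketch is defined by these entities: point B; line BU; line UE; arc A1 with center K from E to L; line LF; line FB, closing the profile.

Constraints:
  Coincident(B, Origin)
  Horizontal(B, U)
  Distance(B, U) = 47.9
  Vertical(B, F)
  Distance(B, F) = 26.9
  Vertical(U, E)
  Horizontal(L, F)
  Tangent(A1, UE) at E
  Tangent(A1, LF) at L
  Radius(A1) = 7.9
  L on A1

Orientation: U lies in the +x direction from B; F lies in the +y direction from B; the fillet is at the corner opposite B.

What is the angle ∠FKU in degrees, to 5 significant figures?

123.75°

B is at the origin; B and U share the same y with |BU| = 47.9 and U on the +x side, so U = (47.900, 0.0000). BF is vertical with |BF| = 26.9 and F on the +y side, so F = (0.0000, 26.900). The virtual corner opposite B is at (47.900, 26.900). The tangent condition forces KE to be normal to UE and A1 meets LF tangentially, so KL is at right angles to LF, with radius 7.9, so the center K sits 7.9 in from both sides at K = (40.000, 19.000). Then cos ∠FKU = KF·KU / (|KF||KU|), giving 123.75°.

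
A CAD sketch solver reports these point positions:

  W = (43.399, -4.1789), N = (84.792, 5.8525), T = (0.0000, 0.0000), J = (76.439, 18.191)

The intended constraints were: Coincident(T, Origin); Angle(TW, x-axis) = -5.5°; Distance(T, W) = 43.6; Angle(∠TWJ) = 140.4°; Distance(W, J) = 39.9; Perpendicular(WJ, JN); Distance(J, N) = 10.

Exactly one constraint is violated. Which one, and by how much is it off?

Distance(J, N) = 10 — off by 4.90.

T = (0.00, 0.00) ✓; TW at -5.500° ✓; |TW| = 43.60 ✓; ∠TWJ = 140.4° ✓; |WJ| = 39.90 ✓; ∠(WJ, JN) = 90.00° ✓; |JN| = 14.90 ✗.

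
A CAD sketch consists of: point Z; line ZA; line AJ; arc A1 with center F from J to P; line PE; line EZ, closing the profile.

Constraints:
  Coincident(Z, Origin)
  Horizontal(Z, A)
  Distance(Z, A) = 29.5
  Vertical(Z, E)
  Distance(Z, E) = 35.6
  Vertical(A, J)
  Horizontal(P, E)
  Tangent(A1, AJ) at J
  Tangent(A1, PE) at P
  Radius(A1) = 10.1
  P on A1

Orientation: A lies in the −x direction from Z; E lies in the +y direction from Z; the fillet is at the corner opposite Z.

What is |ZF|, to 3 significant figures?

32.0

Z is at the origin; Z and A share the same y with |ZA| = 29.5 and A on the −x side, so A = (-29.5, 0.00). Z and E share the same x with |ZE| = 35.6 and E on the +y side, so E = (0.00, 35.6). The virtual corner opposite Z is at (-29.5, 35.6). Tangency of A1 to AJ means the radius FJ is perpendicular to AJ and A1 meets PE tangentially, so FP is at right angles to PE, with radius 10.1, so the center F sits 10.1 in from both sides at F = (-19.4, 25.5). Then |ZF| = |F − Z| = 32.0.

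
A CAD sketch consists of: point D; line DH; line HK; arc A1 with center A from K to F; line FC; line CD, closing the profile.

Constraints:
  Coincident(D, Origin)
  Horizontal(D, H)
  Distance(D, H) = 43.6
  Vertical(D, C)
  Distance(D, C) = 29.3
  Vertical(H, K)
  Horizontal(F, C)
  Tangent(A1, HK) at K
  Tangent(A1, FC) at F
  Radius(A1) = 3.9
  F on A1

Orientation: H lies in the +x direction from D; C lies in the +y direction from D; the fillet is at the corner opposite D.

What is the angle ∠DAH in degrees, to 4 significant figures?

66.12°

D and C share the same x with |DC| = 29.3 and C on the +y side, so C = (0.000, 29.30). The virtual corner opposite D is at (43.60, 29.30). Since A1 is tangent to HK there, AK ⟂ HK and the tangent condition forces AF to be normal to FC, with radius 3.9, so the center A sits 3.9 in from both sides at A = (39.70, 25.40). Then cos ∠DAH = AD·AH / (|AD||AH|), giving 66.12°.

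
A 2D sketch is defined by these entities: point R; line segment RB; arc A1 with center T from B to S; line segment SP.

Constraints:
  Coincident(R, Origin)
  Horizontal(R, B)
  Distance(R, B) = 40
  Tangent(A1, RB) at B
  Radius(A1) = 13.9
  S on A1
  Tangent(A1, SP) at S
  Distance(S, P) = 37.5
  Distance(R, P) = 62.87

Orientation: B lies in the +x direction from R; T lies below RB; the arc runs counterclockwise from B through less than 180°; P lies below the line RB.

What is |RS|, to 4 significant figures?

31.07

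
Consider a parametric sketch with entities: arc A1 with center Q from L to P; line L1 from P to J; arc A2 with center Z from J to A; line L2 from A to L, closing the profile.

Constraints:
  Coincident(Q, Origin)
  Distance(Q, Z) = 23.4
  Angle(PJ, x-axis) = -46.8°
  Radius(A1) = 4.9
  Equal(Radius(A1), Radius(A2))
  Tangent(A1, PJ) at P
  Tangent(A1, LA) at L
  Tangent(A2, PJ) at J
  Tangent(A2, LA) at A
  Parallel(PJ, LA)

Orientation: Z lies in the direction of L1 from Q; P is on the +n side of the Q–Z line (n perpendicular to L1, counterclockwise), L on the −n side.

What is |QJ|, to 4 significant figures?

23.91

Tangency of A1 to both parallel lines with radius 4.9 puts P and L at Q ± 4.9·n: P = (3.572, 3.354), L = (-3.572, -3.354). Equal radii place J and A the same way about Z: J = Z + 4.9·n = (19.59, -13.70), A = Z − 4.9·n = (12.45, -20.41). Then |QJ| = |J − Q| = 23.91.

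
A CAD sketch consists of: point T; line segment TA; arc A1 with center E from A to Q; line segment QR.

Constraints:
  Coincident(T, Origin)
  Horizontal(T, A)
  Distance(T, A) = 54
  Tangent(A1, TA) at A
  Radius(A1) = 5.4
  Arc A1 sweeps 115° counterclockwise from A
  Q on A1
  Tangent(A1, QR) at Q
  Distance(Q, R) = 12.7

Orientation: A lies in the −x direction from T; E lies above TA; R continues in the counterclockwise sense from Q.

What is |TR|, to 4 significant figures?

57.76

T is at the origin; T and A share the same y with |TA| = 54.0 and A on the −x side, so A = (-54.00, 0.000). Tangency of A1 to TA means the radius EA is perpendicular to TA, so E = A + (0, 5.4) = (-54.00, 5.400). On A1, A sits at bearing -90° from E; a 115° counterclockwise sweep puts Q at bearing 25°, so Q = E + 5.4·(cos 25°, sin 25°) = (-49.11, 7.682). Since A1 is tangent to QR there, EQ ⟂ QR, so QR runs along (−sin 25°, cos 25°); with |QR| = 12.7, R = (-54.47, 19.19). Then |TR| = |R − T| = 57.76.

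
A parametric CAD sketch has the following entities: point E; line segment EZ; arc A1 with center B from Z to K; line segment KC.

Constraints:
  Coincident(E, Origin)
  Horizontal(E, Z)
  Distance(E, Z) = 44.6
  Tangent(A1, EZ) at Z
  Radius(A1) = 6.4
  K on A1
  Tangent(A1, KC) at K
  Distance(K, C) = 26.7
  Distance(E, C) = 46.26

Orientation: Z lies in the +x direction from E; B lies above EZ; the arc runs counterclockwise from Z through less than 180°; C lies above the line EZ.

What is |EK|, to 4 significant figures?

50.77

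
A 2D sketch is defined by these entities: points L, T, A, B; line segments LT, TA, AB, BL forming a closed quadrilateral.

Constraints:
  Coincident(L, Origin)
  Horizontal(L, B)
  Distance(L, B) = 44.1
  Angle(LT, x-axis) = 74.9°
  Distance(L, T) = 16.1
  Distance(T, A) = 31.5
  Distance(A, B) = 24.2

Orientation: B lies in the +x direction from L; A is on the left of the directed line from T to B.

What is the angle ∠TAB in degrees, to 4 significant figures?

99.67°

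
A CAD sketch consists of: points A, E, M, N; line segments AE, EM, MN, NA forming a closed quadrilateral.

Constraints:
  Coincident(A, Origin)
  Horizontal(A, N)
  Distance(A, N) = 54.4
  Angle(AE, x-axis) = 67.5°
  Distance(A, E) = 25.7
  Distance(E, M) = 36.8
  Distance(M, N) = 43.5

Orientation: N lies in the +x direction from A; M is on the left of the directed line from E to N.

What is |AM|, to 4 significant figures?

59.15

A is at the origin; AN is horizontal with |AN| = 54.4 and N in +x, so N = (54.4, 0). AE runs at 67.5° with |AE| = 25.7, so E = (9.835, 23.74). M is determined by |EM| = 36.8 and |MN| = 43.5 together: it lies at the intersection of circle(E, 36.8) and circle(N, 43.5). With |EN| = 50.50, the foot of the radical line on EN is 19.92 from E and the perpendicular offset is √(36.8² − 19.92²) = 30.94. Taking the left-of-EN solution: M = (41.97, 41.68).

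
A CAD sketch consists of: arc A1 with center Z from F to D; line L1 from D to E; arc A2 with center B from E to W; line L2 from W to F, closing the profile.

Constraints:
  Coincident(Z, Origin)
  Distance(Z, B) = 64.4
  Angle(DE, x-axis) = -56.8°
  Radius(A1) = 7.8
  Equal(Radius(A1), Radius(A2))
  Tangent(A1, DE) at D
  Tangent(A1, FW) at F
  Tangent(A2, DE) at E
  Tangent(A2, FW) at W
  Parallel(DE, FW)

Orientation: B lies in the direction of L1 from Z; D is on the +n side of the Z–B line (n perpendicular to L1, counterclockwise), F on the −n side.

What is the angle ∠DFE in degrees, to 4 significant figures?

76.38°

Tangency of A1 to both parallel lines with radius 7.8 puts D and F at Z ± 7.8·n: D = (6.527, 4.271), F = (-6.527, -4.271). Equal radii place E and W the same way about B: E = B + 7.8·n = (41.79, -49.62), W = B − 7.8·n = (28.74, -58.16). Then cos ∠DFE = FD·FE / (|FD||FE|), giving 76.38°.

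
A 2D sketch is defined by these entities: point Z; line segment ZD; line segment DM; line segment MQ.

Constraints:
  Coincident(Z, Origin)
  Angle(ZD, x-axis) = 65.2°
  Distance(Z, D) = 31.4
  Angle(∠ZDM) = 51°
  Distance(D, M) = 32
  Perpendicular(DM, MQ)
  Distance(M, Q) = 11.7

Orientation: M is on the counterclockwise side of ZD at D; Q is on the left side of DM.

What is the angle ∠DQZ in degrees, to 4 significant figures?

66.15°

Z is at the origin; ZD runs at 65.2° with length 31.4, so D = 31.4·(cos 65.2°, sin 65.2°) = (13.17, 28.50). ∠ZDM = 51.0°, so DM runs at 65.2° + (180° − 51.0°) = 194.2° from the x-axis; with |DM| = 32.0, M = D + 32.0·(cos 194.2°, sin 194.2°) = (-17.85, 20.65). DM is perpendicular to MQ; with |MQ| = 11.7 on the left of DM, Q = M + 11.7·(0.2453, -0.9694) = (-14.98, 9.312). Then cos ∠DQZ = QD·QZ / (|QD||QZ|), giving 66.15°.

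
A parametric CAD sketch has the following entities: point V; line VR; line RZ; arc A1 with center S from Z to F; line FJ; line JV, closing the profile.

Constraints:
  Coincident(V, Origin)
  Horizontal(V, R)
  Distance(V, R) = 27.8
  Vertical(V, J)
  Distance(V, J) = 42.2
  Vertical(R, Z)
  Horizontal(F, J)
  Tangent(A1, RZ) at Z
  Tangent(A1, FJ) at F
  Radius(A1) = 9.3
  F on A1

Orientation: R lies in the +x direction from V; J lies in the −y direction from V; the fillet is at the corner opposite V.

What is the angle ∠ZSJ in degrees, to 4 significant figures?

153.3°

V is at the origin; VR is horizontal with |VR| = 27.8 and R on the +x side, so R = (27.80, 0.000). V and J share the same x with |VJ| = 42.2 and J on the −y side, so J = (0.000, -42.20). The virtual corner opposite V is at (27.80, -42.20). Since A1 is tangent to RZ there, SZ ⟂ RZ and since A1 is tangent to FJ there, SF ⟂ FJ, with radius 9.3, so the center S sits 9.3 in from both sides at S = (18.50, -32.90). That places the tangent points at Z = (27.80, -32.90) on RZ and F = (18.50, -42.20) on FJ. Then cos ∠ZSJ = SZ·SJ / (|SZ||SJ|), giving 153.3°.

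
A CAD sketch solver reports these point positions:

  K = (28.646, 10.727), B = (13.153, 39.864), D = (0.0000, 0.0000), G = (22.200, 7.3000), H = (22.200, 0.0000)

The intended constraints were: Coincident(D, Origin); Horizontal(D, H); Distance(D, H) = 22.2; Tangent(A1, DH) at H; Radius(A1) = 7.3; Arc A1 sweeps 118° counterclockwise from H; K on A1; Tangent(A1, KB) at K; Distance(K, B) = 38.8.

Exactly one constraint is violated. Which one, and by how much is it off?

Distance(K, B) = 38.8 — off by 5.80.

D = (0.00, 0.00) ✓; D.y = 0.00, H.y = 0.00 ✓; |DH| = 22.20 ✓; ∠(GH, HD) = 90.00° ✓; |GH| = 7.300 ✓; bearing(G→K) − bearing(G→H) = 118.0° ✓; |GK| = 7.300 ✓; ∠(GK, KB) = 90.00° ✓; |KB| = 33.00 ✗.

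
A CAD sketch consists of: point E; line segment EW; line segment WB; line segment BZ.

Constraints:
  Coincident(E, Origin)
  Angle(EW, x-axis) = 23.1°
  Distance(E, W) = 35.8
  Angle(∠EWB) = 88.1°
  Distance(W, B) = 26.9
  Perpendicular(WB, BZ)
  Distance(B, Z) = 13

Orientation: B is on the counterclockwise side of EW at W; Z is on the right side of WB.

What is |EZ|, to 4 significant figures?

55.14

E is at the origin; EW runs at 23.1° with length 35.8, so W = 35.8·(cos 23.1°, sin 23.1°) = (32.93, 14.05). ∠EWB = 88.1°, so WB runs at 23.1° + (180° − 88.1°) = 115.0° from the x-axis; with |WB| = 26.9, B = W + 26.9·(cos 115.0°, sin 115.0°) = (21.56, 38.43). WB ⟂ BZ; with |BZ| = 13.0 on the right of WB, Z = B + 13.0·(0.9063, 0.4226) = (33.34, 43.92). Then |EZ| = |Z − E| = 55.14.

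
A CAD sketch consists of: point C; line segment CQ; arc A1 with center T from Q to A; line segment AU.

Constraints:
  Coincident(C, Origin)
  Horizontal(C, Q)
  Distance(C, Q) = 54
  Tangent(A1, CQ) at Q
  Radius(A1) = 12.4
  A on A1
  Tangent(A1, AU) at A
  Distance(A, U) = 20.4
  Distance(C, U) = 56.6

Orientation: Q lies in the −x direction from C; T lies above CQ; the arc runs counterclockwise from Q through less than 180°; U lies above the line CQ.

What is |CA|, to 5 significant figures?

44.133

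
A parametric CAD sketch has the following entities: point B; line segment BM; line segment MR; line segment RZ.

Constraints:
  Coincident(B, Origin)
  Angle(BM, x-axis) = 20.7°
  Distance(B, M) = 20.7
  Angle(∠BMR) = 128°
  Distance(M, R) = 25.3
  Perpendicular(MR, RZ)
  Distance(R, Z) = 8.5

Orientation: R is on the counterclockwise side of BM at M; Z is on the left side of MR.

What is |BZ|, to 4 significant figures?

38.84

B is at the origin; BM runs at 20.7° with length 20.7, so M = 20.7·(cos 20.7°, sin 20.7°) = (19.36, 7.317). ∠BMR = 128.0°, so MR runs at 20.7° + (180° − 128.0°) = 72.70° from the x-axis; with |MR| = 25.3, R = M + 25.3·(cos 72.70°, sin 72.70°) = (26.89, 31.47). The perpendicularity gives RZ at right angles to MR; with |RZ| = 8.5 on the left of MR, Z = R + 8.5·(-0.9548, 0.2974) = (18.77, 34.00). Then |BZ| = |Z − B| = 38.84.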